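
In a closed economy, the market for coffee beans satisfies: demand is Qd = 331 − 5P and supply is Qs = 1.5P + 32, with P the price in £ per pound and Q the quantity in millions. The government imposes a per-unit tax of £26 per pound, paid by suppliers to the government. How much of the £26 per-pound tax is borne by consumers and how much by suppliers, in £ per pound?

Consumers bear £6 per pound; suppliers bear £20 per pound.

Before the tax: set 331 − 5P = 1.5P + 32 → P* = £46, Q* = 101.
With the tax collected from suppliers, supply shifts: Qs = 1.5(P − 26) + 32.
Solving gives Q = 71 with consumers paying £52 and suppliers receiving £26 (the £26 wedge).
Burden on consumers: £6; on suppliers: £20. (They sum to £26.)
The less price-elastic side of the market bears the larger share of a per-unit tax.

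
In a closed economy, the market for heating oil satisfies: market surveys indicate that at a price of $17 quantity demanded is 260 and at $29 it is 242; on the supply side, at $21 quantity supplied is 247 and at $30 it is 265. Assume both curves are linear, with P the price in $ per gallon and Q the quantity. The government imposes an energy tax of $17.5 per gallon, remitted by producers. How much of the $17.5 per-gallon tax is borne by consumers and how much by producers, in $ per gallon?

Demand slope: (242 − 260)/(29 − 17) = -1.5, so Qd = 285.5 − 1.5P.
Supply slope: (265 − 247)/(30 − 21) = 2, so Qs = 2P + 205.
Without the tax, 285.5 − 1.5P = 2P + 205 gives 3.5P = 80.5, so P* = $23 and Q* = 251.
With the tax collected from producers, supply shifts: Qs = 2(P − 17.5) + 205.
New equilibrium: consumers pay $33, producers receive $15.5, Q = 236. (Wedge: Pb − Ps = 17.5.)
Burden on consumers: $10; on producers: $7.5. (They sum to $17.5.)

Consumers bear $10 per gallon; producers bear $7.5 per gallon.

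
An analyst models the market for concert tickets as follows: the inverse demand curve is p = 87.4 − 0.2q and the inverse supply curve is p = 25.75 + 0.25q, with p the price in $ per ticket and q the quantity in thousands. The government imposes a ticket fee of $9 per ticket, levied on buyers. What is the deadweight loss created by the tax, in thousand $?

Deadweight loss = $90 thousand.

Rewrite in direct form: qd = 437 − 5p and qs = 4p − 103.
Without the tax, 437 − 5p = 4p − 103 gives 9p = 540, so p* = $60 and q* = 137.
With the tax collected from buyers, demand (in seller-price terms) shifts: qd = 437 − 5(p + 9).
Solving gives q = 117 with buyers paying $64 and suppliers receiving $55 (the $9 wedge).
Quantity falls by |ΔQ| = |137 − 117| = 20.
DWL = ½ · t · |ΔQ| = ½ · 9 · 20 = $90.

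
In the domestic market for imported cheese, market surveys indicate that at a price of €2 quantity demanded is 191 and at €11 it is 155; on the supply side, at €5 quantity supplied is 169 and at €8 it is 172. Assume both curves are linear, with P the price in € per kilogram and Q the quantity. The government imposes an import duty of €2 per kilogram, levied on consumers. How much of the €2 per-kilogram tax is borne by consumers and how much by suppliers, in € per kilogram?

Demand slope: (155 − 191)/(11 − 2) = -4, so Qd = 199 − 4P.
Supply slope: (172 − 169)/(8 − 5) = 1, so Qs = P + 164.
Before the tax: set 199 − 4P = P + 164 → P* = €7, Q* = 171.
With the tax collected from consumers, demand (in seller-price terms) shifts: Qd = 199 − 4(P + 2).
New equilibrium: consumers pay €7.4, suppliers receive €5.4, Q = 169.4. (Wedge: Pb − Ps = 2.)
Burden on consumers: €0.4; on suppliers: €1.6. (They sum to €2.)

Consumers bear €0.4 per kilogram; suppliers bear €1.6 per kilogram.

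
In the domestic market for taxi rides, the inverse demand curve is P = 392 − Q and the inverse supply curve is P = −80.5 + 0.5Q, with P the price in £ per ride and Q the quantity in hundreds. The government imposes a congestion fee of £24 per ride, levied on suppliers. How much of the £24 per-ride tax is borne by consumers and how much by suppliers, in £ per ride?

Inverting to Q(P) form: Qd = 392 − P; Qs = 2P + 161.
Without the tax, 392 − P = 2P + 161 gives 3P = 231, so P* = £77 and Q* = 315.
With the tax collected from suppliers, supply shifts: Qs = 2(P − 24) + 161.
Solving gives Q = 299 with consumers paying £93 and suppliers receiving £69 (the £24 wedge).
Burden on consumers: £16; on suppliers: £8. (They sum to £24.)
The less price-elastic side of the market bears the larger share of a per-unit tax.

Consumers bear £16 per ride; suppliers bear £8 per ride.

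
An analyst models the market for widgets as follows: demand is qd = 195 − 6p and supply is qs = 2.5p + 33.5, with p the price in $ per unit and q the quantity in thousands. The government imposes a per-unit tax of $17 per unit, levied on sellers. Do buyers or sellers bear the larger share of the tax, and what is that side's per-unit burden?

Sellers bear the larger share: $12 per unit.

Before the tax: set 195 − 6p = 2.5p + 33.5 → p* = $19, q* = 81.
With the tax collected from sellers, supply shifts: qs = 2.5(p − 17) + 33.5.
New equilibrium: buyers pay $24, sellers receive $7, q = 51. (Wedge: pb − ps = 17.)
Per-unit burden: buyers $5, sellers $12.
Sellers take the larger share because supply is less price-elastic here (demand slope 6 vs supply slope 2.5).
The less price-elastic side of the market bears the larger share of a per-unit tax.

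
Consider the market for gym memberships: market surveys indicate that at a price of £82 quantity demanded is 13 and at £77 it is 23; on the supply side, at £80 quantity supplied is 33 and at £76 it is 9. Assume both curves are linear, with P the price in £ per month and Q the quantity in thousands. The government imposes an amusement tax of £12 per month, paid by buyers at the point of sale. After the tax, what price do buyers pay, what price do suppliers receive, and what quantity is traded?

Demand slope: (23 − 13)/(77 − 82) = -2, so Qd = 177 − 2P.
Supply slope: (9 − 33)/(76 − 80) = 6, so Qs = 6P − 447.
Before the tax: set 177 − 2P = 6P − 447 → P* = £78, Q* = 21.
With the tax collected from buyers, demand (in seller-price terms) shifts: Qd = 177 − 2(P + 12).
Solving gives Q = 3 with buyers paying £87 and suppliers receiving £75 (the £12 wedge).
The less price-elastic side of the market bears the larger share of a per-unit tax.

Buyers pay £87; suppliers receive £75; quantity = 3.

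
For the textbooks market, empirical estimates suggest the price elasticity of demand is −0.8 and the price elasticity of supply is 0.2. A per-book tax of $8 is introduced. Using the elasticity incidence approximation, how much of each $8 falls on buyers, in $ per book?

Incidence ratio: buyers' share ≈ εs / (εs + |εd|) = 0.2 / (0.2 + 0.8) = 0.2.
So buyers bear ≈ 0.2 × $8 = $1.6; sellers bear $6.4.

Buyers bear ≈ $1.6 per book.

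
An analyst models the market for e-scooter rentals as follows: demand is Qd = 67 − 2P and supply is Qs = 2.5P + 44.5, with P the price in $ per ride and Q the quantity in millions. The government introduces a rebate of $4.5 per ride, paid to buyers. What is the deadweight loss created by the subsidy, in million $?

Before the subsidy: set 67 − 2P = 2.5P + 44.5 → P* = $5, Q* = 57.
With a per-unit subsidy paid to buyers, each effectively pays P − 4.5, so demand becomes Qd = 67 − 2(P − 4.5).
Solving gives Q = 62 with buyers paying $2.5 and suppliers receiving $7 (the $4.5 wedge).
Quantity rises by |ΔQ| = |57 − 62| = 5.
DWL = ½ · t · |ΔQ| = ½ · 4.5 · 5 = $11.25.

Deadweight loss = $11.25 million.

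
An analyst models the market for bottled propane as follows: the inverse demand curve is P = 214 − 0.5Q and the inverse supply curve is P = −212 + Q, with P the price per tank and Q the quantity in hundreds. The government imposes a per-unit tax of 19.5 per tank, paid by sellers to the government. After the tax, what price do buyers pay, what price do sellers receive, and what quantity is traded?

Buyers pay 78.5; sellers receive 59; quantity = 271.

Rewrite in direct form: Qd = 428 − 2P and Qs = P + 212.
Without the tax, 428 − 2P = P + 212 gives 3P = 216, so P* = 72 and Q* = 284.
With the tax collected from sellers, supply shifts: Qs = (P − 19.5) + 212.
New equilibrium: buyers pay 78.5, sellers receive 59, Q = 271. (Wedge: Pb − Ps = 19.5.)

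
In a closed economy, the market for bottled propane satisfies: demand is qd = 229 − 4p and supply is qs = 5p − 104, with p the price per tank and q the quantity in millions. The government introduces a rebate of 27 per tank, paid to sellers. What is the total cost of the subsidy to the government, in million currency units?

Government outlay = 3807 million.

Before the subsidy: set 229 − 4p = 5p − 104 → p* = 37, q* = 81.
With a per-unit subsidy paid to sellers, each receives p + 27 per unit sold, so supply becomes qs = 5(p + 27) − 104.
Solving gives q = 141 with buyers paying 22 and sellers receiving 49 (the 27 wedge).
Outlay = t · Q = 27 · 141 = 3807.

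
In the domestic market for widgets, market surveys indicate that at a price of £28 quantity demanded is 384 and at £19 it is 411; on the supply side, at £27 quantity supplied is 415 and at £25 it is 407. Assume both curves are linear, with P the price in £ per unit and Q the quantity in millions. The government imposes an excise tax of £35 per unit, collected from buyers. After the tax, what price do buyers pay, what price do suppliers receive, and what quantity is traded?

Demand slope: (411 − 384)/(19 − 28) = -3, so Qd = 468 − 3P.
Supply slope: (407 − 415)/(25 − 27) = 4, so Qs = 4P + 307.
Without the tax, 468 − 3P = 4P + 307 gives 7P = 161, so P* = £23 and Q* = 399.
With the tax collected from buyers, demand (in seller-price terms) shifts: Qd = 468 − 3(P + 35).
New equilibrium: buyers pay £43, suppliers receive £8, Q = 339. (Wedge: Pb − Ps = 35.)

Buyers pay £43; suppliers receive £8; quantity = 339.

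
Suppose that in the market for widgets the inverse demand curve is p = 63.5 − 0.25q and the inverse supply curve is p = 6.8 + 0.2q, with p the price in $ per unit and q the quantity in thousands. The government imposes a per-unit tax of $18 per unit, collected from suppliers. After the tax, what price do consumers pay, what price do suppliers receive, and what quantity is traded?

Consumers pay $42; suppliers receive $24; quantity = 86.

Inverting to q(p) form: qd = 254 − 4p; qs = 5p − 34.
Without the tax, 254 − 4p = 5p − 34 gives 9p = 288, so p* = $32 and q* = 126.
With the tax collected from suppliers, supply shifts: qs = 5(p − 18) − 34.
Solving gives q = 86 with consumers paying $42 and suppliers receiving $24 (the $18 wedge).
The less price-elastic side of the market bears the larger share of a per-unit tax.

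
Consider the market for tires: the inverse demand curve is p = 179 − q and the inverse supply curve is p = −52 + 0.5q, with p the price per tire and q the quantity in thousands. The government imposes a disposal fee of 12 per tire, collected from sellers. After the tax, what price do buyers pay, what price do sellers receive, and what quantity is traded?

Buyers pay 33; sellers receive 21; quantity = 146.

Rewrite in direct form: qd = 179 − p and qs = 2p + 104.
Without the tax, 179 − p = 2p + 104 gives 3p = 75, so p* = 25 and q* = 154.
With the tax collected from sellers, supply shifts: qs = 2(p − 12) + 104.
New equilibrium: buyers pay 33, sellers receive 21, q = 146. (Wedge: pb − ps = 12.)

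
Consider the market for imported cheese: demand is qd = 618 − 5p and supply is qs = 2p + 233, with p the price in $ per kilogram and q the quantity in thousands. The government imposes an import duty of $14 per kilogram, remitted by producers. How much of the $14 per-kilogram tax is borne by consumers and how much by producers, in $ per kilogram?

Before the tax: set 618 − 5p = 2p + 233 → p* = $55, q* = 343.
With the tax collected from producers, supply shifts: qs = 2(p − 14) + 233.
Solving gives q = 323 with consumers paying $59 and producers receiving $45 (the $14 wedge).
Burden on consumers: $4; on producers: $10. (They sum to $14.)
The less price-elastic side of the market bears the larger share of a per-unit tax.

Consumers bear $4 per kilogram; producers bear $10 per kilogram.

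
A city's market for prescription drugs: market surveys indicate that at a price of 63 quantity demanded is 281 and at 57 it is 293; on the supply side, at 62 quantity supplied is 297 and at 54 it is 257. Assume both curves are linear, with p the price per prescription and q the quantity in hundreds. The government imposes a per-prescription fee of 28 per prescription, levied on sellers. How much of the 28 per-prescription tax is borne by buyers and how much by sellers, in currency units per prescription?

Demand slope: (293 − 281)/(57 − 63) = -2, so qd = 407 − 2p.
Supply slope: (257 − 297)/(54 − 62) = 5, so qs = 5p − 13.
Before the tax: set 407 − 2p = 5p − 13 → p* = 60, q* = 287.
With the tax collected from sellers, supply shifts: qs = 5(p − 28) − 13.
New equilibrium: buyers pay 80, sellers receive 52, q = 247. (Wedge: pb − ps = 28.)
Burden on buyers: 20; on sellers: 8. (They sum to 28.)
The less price-elastic side of the market bears the larger share of a per-unit tax.

Buyers bear 20 per prescription; sellers bear 8 per prescription.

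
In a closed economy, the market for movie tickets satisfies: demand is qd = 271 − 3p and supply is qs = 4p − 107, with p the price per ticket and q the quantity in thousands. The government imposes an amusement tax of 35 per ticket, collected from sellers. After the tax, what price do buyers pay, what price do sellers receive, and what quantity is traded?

Buyers pay 74; sellers receive 39; quantity = 49.

Before the tax: set 271 − 3p = 4p − 107 → p* = 54, q* = 109.
With the tax collected from sellers, supply shifts: qs = 4(p − 35) − 107.
New equilibrium: buyers pay 74, sellers receive 39, q = 49. (Wedge: pb − ps = 35.)
The less price-elastic side of the market bears the larger share of a per-unit tax.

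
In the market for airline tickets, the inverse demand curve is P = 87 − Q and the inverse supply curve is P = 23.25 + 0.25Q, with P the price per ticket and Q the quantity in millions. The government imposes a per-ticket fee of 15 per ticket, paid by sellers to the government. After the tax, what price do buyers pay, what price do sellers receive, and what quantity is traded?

Rewrite in direct form: Qd = 87 − P and Qs = 4P − 93.
Without the tax, 87 − P = 4P − 93 gives 5P = 180, so P* = 36 and Q* = 51.
With the tax collected from sellers, supply shifts: Qs = 4(P − 15) − 93.
New equilibrium: buyers pay 48, sellers receive 33, Q = 39. (Wedge: Pb − Ps = 15.)

Buyers pay 48; sellers receive 33; quantity = 39.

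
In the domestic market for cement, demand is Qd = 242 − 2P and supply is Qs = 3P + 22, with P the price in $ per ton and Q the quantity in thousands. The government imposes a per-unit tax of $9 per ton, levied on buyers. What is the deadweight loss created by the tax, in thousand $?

Deadweight loss = $48.6 thousand.

Without the tax, 242 − 2P = 3P + 22 gives 5P = 220, so P* = $44 and Q* = 154.
With the tax collected from buyers, demand (in seller-price terms) shifts: Qd = 242 − 2(P + 9).
New equilibrium: buyers pay $49.4, sellers receive $40.4, Q = 143.2. (Wedge: Pb − Ps = 9.)
Quantity falls by |ΔQ| = |154 − 143.2| = 10.8.
DWL = ½ · t · |ΔQ| = ½ · 9 · 10.8 = $48.6.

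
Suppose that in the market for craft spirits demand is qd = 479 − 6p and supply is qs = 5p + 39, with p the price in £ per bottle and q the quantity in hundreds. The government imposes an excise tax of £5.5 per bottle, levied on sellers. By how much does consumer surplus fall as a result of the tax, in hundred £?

Before the tax: set 479 − 6p = 5p + 39 → p* = £40, q* = 239.
With the tax collected from sellers, supply shifts: qs = 5(p − 5.5) + 39.
New equilibrium: buyers pay £42.5, sellers receive £37, q = 224. (Wedge: pb − ps = 5.5.)
ΔCS is the trapezoid between Q = 224 and Q = 239 of height £2.5: ½ · (239 + 224) · 2.5 = £578.75.

Consumer surplus falls by £578.75 hundred.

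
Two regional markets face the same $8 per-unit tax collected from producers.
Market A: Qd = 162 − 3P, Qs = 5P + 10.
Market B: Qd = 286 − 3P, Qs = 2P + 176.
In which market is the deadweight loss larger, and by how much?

Market A: pre-tax P* = $19, Q* = 105; post-tax Q = 90; deadweight loss = $60.
Market B: pre-tax P* = $22, Q* = 220; post-tax Q = 210.4; deadweight loss = $38.4.
Difference: $60 vs $38.4 → market A is larger by $21.6.

Market A, by $21.6.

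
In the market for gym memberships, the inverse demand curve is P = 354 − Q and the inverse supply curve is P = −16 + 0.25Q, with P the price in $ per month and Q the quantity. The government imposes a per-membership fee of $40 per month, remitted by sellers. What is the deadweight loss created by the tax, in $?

Inverting to Q(P) form: Qd = 354 − P; Qs = 4P + 64.
Without the tax, 354 − P = 4P + 64 gives 5P = 290, so P* = $58 and Q* = 296.
With the tax collected from sellers, supply shifts: Qs = 4(P − 40) + 64.
Solving gives Q = 264 with buyers paying $90 and sellers receiving $50 (the $40 wedge).
Quantity falls by |ΔQ| = |296 − 264| = 32.
DWL = ½ · t · |ΔQ| = ½ · 40 · 32 = $640.

Deadweight loss = $640.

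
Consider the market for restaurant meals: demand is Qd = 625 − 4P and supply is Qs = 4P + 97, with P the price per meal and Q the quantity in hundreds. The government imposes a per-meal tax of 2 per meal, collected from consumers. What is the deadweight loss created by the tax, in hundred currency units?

Without the tax, 625 − 4P = 4P + 97 gives 8P = 528, so P* = 66 and Q* = 361.
With the tax collected from consumers, demand (in seller-price terms) shifts: Qd = 625 − 4(P + 2).
Solving gives Q = 357 with consumers paying 67 and producers receiving 65 (the 2 wedge).
Quantity falls by |ΔQ| = |361 − 357| = 4.
DWL = ½ · t · |ΔQ| = ½ · 2 · 4 = 4.

Deadweight loss = 4 hundred.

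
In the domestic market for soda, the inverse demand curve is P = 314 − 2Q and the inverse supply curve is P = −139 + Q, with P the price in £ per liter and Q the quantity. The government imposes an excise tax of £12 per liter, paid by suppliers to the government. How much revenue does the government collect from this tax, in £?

Tax revenue = £1764.

Inverting to Q(P) form: Qd = 157 − 0.5P; Qs = P + 139.
Before the tax: set 157 − 0.5P = P + 139 → P* = £12, Q* = 151.
With the tax collected from suppliers, supply shifts: Qs = (P − 12) + 139.
Solving gives Q = 147 with buyers paying £20 and suppliers receiving £8 (the £12 wedge).
Revenue = t · Q = 12 · 147 = £1764.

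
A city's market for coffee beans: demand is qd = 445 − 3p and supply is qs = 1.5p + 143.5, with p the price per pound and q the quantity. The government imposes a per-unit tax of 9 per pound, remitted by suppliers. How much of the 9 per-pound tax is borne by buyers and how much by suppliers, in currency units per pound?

Buyers bear 3 per pound; suppliers bear 6 per pound.

Without the tax, 445 − 3p = 1.5p + 143.5 gives 4.5p = 301.5, so p* = 67 and q* = 244.
With the tax collected from suppliers, supply shifts: qs = 1.5(p − 9) + 143.5.
New equilibrium: buyers pay 70, suppliers receive 61, q = 235. (Wedge: pb − ps = 9.)
Burden on buyers: 3; on suppliers: 6. (They sum to 9.)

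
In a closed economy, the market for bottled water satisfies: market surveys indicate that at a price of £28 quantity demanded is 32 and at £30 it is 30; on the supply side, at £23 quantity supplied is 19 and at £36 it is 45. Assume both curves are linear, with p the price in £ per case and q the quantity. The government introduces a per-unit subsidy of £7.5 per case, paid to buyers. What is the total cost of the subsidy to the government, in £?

Government outlay = £270.

Demand slope: (30 − 32)/(30 − 28) = -1, so qd = 60 − p.
Supply slope: (45 − 19)/(36 − 23) = 2, so qs = 2p − 27.
Before the subsidy: set 60 − p = 2p − 27 → p* = £29, q* = 31.
With a per-unit subsidy paid to buyers, each effectively pays p − 7.5, so demand becomes qd = 60 − (p − 7.5).
Solving gives q = 36 with buyers paying £24 and suppliers receiving £31.5 (the £7.5 wedge).
Outlay = t · Q = 7.5 · 36 = £270.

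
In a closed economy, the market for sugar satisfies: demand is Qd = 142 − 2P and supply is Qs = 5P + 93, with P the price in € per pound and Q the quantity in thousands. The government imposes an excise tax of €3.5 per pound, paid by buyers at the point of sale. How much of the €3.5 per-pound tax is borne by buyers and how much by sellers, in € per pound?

Before the tax: set 142 − 2P = 5P + 93 → P* = €7, Q* = 128.
With the tax collected from buyers, demand (in seller-price terms) shifts: Qd = 142 − 2(P + 3.5).
New equilibrium: buyers pay €9.5, sellers receive €6, Q = 123. (Wedge: Pb − Ps = 3.5.)
Burden on buyers: €2.5; on sellers: €1. (They sum to €3.5.)
The less price-elastic side of the market bears the larger share of a per-unit tax.

Buyers bear €2.5 per pound; sellers bear €1 per pound.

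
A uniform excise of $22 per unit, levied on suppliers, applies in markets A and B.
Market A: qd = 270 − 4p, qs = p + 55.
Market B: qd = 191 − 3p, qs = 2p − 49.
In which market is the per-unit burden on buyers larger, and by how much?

Market B, by $4.4.

Market A: pre-tax p* = $43, q* = 98; post-tax q = 80.4; per-unit burden on buyers = $4.4.
Market B: pre-tax p* = $48, q* = 47; post-tax q = 20.6; per-unit burden on buyers = $8.8.
Difference: $4.4 vs $8.8 → market B is larger by $4.4.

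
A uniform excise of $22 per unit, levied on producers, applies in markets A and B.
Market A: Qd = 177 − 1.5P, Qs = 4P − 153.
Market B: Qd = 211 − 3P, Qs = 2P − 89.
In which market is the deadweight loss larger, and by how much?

Market B, by $26.4.

Market A: pre-tax P* = $60, Q* = 87; post-tax Q = 63; deadweight loss = $264.
Market B: pre-tax P* = $60, Q* = 31; post-tax Q = 4.6; deadweight loss = $290.4.
Difference: $264 vs $290.4 → market B is larger by $26.4.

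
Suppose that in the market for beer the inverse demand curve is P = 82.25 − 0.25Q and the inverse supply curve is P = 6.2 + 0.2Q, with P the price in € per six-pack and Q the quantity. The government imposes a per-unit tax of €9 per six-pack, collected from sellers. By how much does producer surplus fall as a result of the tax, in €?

Producer surplus falls by €636.

Inverting to Q(P) form: Qd = 329 − 4P; Qs = 5P − 31.
Before the tax: set 329 − 4P = 5P − 31 → P* = €40, Q* = 169.
With the tax collected from sellers, supply shifts: Qs = 5(P − 9) − 31.
New equilibrium: buyers pay €45, sellers receive €36, Q = 149. (Wedge: Pb − Ps = 9.)
ΔPS is the trapezoid between Q = 149 and Q = 169 of height €4: ½ · (169 + 149) · 4 = €636.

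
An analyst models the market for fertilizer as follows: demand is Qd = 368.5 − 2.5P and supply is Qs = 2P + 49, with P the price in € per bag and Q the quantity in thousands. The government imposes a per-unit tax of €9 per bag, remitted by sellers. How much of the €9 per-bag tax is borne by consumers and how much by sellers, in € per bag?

Consumers bear €4 per bag; sellers bear €5 per bag.

Without the tax, 368.5 − 2.5P = 2P + 49 gives 4.5P = 319.5, so P* = €71 and Q* = 191.
With the tax collected from sellers, supply shifts: Qs = 2(P − 9) + 49.
Solving gives Q = 181 with consumers paying €75 and sellers receiving €66 (the €9 wedge).
Burden on consumers: €4; on sellers: €5. (They sum to €9.)
The less price-elastic side of the market bears the larger share of a per-unit tax.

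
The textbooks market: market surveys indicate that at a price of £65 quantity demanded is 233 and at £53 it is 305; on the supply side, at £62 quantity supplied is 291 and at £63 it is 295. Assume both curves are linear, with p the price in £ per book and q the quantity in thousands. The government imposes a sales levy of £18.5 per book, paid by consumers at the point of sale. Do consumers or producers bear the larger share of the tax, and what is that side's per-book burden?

Producers bear the larger share: £11.1 per book.

Demand slope: (305 − 233)/(53 − 65) = -6, so qd = 623 − 6p.
Supply slope: (295 − 291)/(63 − 62) = 4, so qs = 4p + 43.
Before the tax: set 623 − 6p = 4p + 43 → p* = £58, q* = 275.
With the tax collected from consumers, demand (in seller-price terms) shifts: qd = 623 − 6(p + 18.5).
Solving gives q = 230.6 with consumers paying £65.4 and producers receiving £46.9 (the £18.5 wedge).
Per-book burden: consumers £7.4, producers £11.1.
Producers take the larger share because supply is less price-elastic here (demand slope 6 vs supply slope 4).
The less price-elastic side of the market bears the larger share of a per-unit tax.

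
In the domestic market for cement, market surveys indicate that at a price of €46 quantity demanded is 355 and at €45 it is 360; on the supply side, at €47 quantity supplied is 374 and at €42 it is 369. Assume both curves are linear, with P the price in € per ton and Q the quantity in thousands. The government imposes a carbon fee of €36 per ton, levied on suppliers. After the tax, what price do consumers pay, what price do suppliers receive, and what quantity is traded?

Demand slope: (360 − 355)/(45 − 46) = -5, so Qd = 585 − 5P.
Supply slope: (369 − 374)/(42 − 47) = 1, so Qs = P + 327.
Before the tax: set 585 − 5P = P + 327 → P* = €43, Q* = 370.
With the tax collected from suppliers, supply shifts: Qs = (P − 36) + 327.
Solving gives Q = 340 with consumers paying €49 and suppliers receiving €13 (the €36 wedge).

Consumers pay €49; suppliers receive €13; quantity = 340.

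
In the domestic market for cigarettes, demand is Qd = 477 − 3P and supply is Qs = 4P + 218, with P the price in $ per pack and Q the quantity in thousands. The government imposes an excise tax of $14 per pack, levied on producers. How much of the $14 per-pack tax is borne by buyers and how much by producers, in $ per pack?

Without the tax, 477 − 3P = 4P + 218 gives 7P = 259, so P* = $37 and Q* = 366.
With the tax collected from producers, supply shifts: Qs = 4(P − 14) + 218.
New equilibrium: buyers pay $45, producers receive $31, Q = 342. (Wedge: Pb − Ps = 14.)
Burden on buyers: $8; on producers: $6. (They sum to $14.)
The less price-elastic side of the market bears the larger share of a per-unit tax.

Buyers bear $8 per pack; producers bear $6 per pack.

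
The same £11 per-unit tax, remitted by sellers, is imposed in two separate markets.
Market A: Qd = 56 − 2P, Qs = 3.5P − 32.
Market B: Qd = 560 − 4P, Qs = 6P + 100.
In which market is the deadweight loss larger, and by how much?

Market B, by £68.2.

Market A: pre-tax P* = £16, Q* = 24; post-tax Q = 10; deadweight loss = £77.
Market B: pre-tax P* = £46, Q* = 376; post-tax Q = 349.6; deadweight loss = £145.2.
Difference: £77 vs £145.2 → market B is larger by £68.2.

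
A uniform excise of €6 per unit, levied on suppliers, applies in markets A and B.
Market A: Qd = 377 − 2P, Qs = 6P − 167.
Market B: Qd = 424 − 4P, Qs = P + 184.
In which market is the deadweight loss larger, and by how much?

Market A: pre-tax P* = €68, Q* = 241; post-tax Q = 232; deadweight loss = €27.
Market B: pre-tax P* = €48, Q* = 232; post-tax Q = 227.2; deadweight loss = €14.4.
Difference: €27 vs €14.4 → market A is larger by €12.6.

Market A, by €12.6.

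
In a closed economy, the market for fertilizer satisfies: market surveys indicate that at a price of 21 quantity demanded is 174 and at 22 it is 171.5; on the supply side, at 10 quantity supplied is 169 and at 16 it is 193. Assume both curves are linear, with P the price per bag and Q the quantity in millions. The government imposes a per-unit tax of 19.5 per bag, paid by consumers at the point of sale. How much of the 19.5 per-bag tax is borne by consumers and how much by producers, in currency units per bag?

Consumers bear 12 per bag; producers bear 7.5 per bag.

Demand slope: (171.5 − 174)/(22 − 21) = -2.5, so Qd = 226.5 − 2.5P.
Supply slope: (193 − 169)/(16 − 10) = 4, so Qs = 4P + 129.
Before the tax: set 226.5 − 2.5P = 4P + 129 → P* = 15, Q* = 189.
With the tax collected from consumers, demand (in seller-price terms) shifts: Qd = 226.5 − 2.5(P + 19.5).
New equilibrium: consumers pay 27, producers receive 7.5, Q = 159. (Wedge: Pb − Ps = 19.5.)
Burden on consumers: 12; on producers: 7.5. (They sum to 19.5.)
The less price-elastic side of the market bears the larger share of a per-unit tax.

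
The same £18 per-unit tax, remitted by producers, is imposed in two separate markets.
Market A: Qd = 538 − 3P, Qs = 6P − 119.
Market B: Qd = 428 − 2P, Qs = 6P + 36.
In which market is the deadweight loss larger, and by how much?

Market A: pre-tax P* = £73, Q* = 319; post-tax Q = 283; deadweight loss = £324.
Market B: pre-tax P* = £49, Q* = 330; post-tax Q = 303; deadweight loss = £243.
Difference: £324 vs £243 → market A is larger by £81.

Market A, by £81.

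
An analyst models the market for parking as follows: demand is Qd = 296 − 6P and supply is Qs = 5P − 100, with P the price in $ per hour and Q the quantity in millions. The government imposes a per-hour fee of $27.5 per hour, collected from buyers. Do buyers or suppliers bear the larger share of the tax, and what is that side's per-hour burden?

Without the tax, 296 − 6P = 5P − 100 gives 11P = 396, so P* = $36 and Q* = 80.
With the tax collected from buyers, demand (in seller-price terms) shifts: Qd = 296 − 6(P + 27.5).
Solving gives Q = 5 with buyers paying $48.5 and suppliers receiving $21 (the $27.5 wedge).
Per-hour burden: buyers $12.5, suppliers $15.
Suppliers take the larger share because supply is less price-elastic here (demand slope 6 vs supply slope 5).

Suppliers bear the larger share: $15 per hour.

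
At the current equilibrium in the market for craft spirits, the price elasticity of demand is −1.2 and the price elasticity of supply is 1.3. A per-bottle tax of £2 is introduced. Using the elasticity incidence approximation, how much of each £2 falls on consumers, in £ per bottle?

Incidence ratio: consumers' share ≈ εs / (εs + |εd|) = 1.3 / (1.3 + 1.2) = 0.52.
So consumers bear ≈ 0.52 × £2 = £1.04; suppliers bear £0.96.

Consumers bear ≈ £1.04 per bottle.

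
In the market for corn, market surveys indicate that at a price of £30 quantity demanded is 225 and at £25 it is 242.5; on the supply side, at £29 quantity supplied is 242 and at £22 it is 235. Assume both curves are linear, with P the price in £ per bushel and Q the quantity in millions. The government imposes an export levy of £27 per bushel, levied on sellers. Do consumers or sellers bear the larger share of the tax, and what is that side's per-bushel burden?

Demand slope: (242.5 − 225)/(25 − 30) = -3.5, so Qd = 330 − 3.5P.
Supply slope: (235 − 242)/(22 − 29) = 1, so Qs = P + 213.
Before the tax: set 330 − 3.5P = P + 213 → P* = £26, Q* = 239.
With the tax collected from sellers, supply shifts: Qs = (P − 27) + 213.
Solving gives Q = 218 with consumers paying £32 and sellers receiving £5 (the £27 wedge).
Per-bushel burden: consumers £6, sellers £21.
Sellers take the larger share because supply is less price-elastic here (demand slope 3.5 vs supply slope 1).
The less price-elastic side of the market bears the larger share of a per-unit tax.

Sellers bear the larger share: £21 per bushel.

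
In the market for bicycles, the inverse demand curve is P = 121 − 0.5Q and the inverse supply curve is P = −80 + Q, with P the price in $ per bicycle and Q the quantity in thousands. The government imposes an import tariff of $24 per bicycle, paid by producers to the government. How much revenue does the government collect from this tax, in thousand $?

Inverting to Q(P) form: Qd = 242 − 2P; Qs = P + 80.
Without the tax, 242 − 2P = P + 80 gives 3P = 162, so P* = $54 and Q* = 134.
With the tax collected from producers, supply shifts: Qs = (P − 24) + 80.
Solving gives Q = 118 with consumers paying $62 and producers receiving $38 (the $24 wedge).
Revenue = t · Q = 24 · 118 = $2832.

Tax revenue = $2832 thousand.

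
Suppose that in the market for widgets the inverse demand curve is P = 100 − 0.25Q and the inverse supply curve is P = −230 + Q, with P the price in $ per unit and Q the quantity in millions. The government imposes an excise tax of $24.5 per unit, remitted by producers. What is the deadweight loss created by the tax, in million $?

Inverting to Q(P) form: Qd = 400 − 4P; Qs = P + 230.
Before the tax: set 400 − 4P = P + 230 → P* = $34, Q* = 264.
With the tax collected from producers, supply shifts: Qs = (P − 24.5) + 230.
Solving gives Q = 244.4 with consumers paying $38.9 and producers receiving $14.4 (the $24.5 wedge).
Quantity falls by |ΔQ| = |264 − 244.4| = 19.6.
DWL = ½ · t · |ΔQ| = ½ · 24.5 · 19.6 = $240.1.

Deadweight loss = $240.1 million.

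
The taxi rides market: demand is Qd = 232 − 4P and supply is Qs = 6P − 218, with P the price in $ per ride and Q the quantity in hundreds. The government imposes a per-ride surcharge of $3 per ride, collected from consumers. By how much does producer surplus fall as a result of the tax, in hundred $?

Without the tax, 232 − 4P = 6P − 218 gives 10P = 450, so P* = $45 and Q* = 52.
With the tax collected from consumers, demand (in seller-price terms) shifts: Qd = 232 − 4(P + 3).
New equilibrium: consumers pay $46.8, suppliers receive $43.8, Q = 44.8. (Wedge: Pb − Ps = 3.)
ΔPS is the trapezoid between Q = 44.8 and Q = 52 of height $1.2: ½ · (52 + 44.8) · 1.2 = $58.08.

Producer surplus falls by $58.08 hundred.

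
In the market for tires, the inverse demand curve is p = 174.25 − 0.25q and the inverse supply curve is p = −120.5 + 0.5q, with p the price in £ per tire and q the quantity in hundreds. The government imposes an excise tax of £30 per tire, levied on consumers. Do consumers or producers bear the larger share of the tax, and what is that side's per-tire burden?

Producers bear the larger share: £20 per tire.

Inverting to q(p) form: qd = 697 − 4p; qs = 2p + 241.
Before the tax: set 697 − 4p = 2p + 241 → p* = £76, q* = 393.
With the tax collected from consumers, demand (in seller-price terms) shifts: qd = 697 − 4(p + 30).
Solving gives q = 353 with consumers paying £86 and producers receiving £56 (the £30 wedge).
Per-tire burden: consumers £10, producers £20.
Producers take the larger share because supply is less price-elastic here (demand slope 4 vs supply slope 2).
The less price-elastic side of the market bears the larger share of a per-unit tax.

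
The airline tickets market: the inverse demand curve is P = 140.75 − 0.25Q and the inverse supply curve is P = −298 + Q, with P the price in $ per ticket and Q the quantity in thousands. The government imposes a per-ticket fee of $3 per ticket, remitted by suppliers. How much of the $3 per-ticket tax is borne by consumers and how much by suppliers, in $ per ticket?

Inverting to Q(P) form: Qd = 563 − 4P; Qs = P + 298.
Without the tax, 563 − 4P = P + 298 gives 5P = 265, so P* = $53 and Q* = 351.
With the tax collected from suppliers, supply shifts: Qs = (P − 3) + 298.
Solving gives Q = 348.6 with consumers paying $53.6 and suppliers receiving $50.6 (the $3 wedge).
Burden on consumers: $0.6; on suppliers: $2.4. (They sum to $3.)

Consumers bear $0.6 per ticket; suppliers bear $2.4 per ticket.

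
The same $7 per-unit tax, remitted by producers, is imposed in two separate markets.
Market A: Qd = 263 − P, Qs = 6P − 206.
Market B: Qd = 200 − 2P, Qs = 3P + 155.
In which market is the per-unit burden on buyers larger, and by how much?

Market A, by $1.8.

Market A: pre-tax P* = $67, Q* = 196; post-tax Q = 190; per-unit burden on buyers = $6.
Market B: pre-tax P* = $9, Q* = 182; post-tax Q = 173.6; per-unit burden on buyers = $4.2.
Difference: $6 vs $4.2 → market A is larger by $1.8.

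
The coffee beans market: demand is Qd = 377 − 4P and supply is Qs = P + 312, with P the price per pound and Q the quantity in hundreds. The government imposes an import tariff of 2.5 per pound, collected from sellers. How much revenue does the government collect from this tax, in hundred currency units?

Tax revenue = 807.5 hundred.

Before the tax: set 377 − 4P = P + 312 → P* = 13, Q* = 325.
With the tax collected from sellers, supply shifts: Qs = (P − 2.5) + 312.
Solving gives Q = 323 with buyers paying 13.5 and sellers receiving 11 (the 2.5 wedge).
Revenue = t · Q = 2.5 · 323 = 807.5.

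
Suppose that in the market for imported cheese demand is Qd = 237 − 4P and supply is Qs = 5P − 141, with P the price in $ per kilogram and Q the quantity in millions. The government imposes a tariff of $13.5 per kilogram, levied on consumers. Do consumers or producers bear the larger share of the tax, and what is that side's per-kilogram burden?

Before the tax: set 237 − 4P = 5P − 141 → P* = $42, Q* = 69.
With the tax collected from consumers, demand (in seller-price terms) shifts: Qd = 237 − 4(P + 13.5).
New equilibrium: consumers pay $49.5, producers receive $36, Q = 39. (Wedge: Pb − Ps = 13.5.)
Per-kilogram burden: consumers $7.5, producers $6.
Consumers take the larger share because demand is less price-elastic here (demand slope 4 vs supply slope 5).

Consumers bear the larger share: $7.5 per kilogram.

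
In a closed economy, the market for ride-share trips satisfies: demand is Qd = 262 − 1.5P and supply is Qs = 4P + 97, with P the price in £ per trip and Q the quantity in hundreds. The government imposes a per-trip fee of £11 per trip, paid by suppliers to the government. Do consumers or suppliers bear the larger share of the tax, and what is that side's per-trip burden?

Without the tax, 262 − 1.5P = 4P + 97 gives 5.5P = 165, so P* = £30 and Q* = 217.
With the tax collected from suppliers, supply shifts: Qs = 4(P − 11) + 97.
New equilibrium: consumers pay £38, suppliers receive £27, Q = 205. (Wedge: Pb − Ps = 11.)
Per-trip burden: consumers £8, suppliers £3.
Consumers take the larger share because demand is less price-elastic here (demand slope 1.5 vs supply slope 4).
The less price-elastic side of the market bears the larger share of a per-unit tax.

Consumers bear the larger share: £8 per trip.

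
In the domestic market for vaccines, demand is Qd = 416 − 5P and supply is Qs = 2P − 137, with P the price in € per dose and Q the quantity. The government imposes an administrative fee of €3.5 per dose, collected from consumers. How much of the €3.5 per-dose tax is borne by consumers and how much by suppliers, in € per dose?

Consumers bear €1 per dose; suppliers bear €2.5 per dose.

Without the tax, 416 − 5P = 2P − 137 gives 7P = 553, so P* = €79 and Q* = 21.
With the tax collected from consumers, demand (in seller-price terms) shifts: Qd = 416 − 5(P + 3.5).
Solving gives Q = 16 with consumers paying €80 and suppliers receiving €76.5 (the €3.5 wedge).
Burden on consumers: €1; on suppliers: €2.5. (They sum to €3.5.)
The less price-elastic side of the market bears the larger share of a per-unit tax.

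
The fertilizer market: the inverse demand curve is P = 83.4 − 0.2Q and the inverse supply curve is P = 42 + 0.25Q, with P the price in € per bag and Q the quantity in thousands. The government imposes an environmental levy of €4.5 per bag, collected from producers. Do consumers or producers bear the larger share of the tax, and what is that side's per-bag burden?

Rewrite in direct form: Qd = 417 − 5P and Qs = 4P − 168.
Without the tax, 417 − 5P = 4P − 168 gives 9P = 585, so P* = €65 and Q* = 92.
With the tax collected from producers, supply shifts: Qs = 4(P − 4.5) − 168.
Solving gives Q = 82 with consumers paying €67 and producers receiving €62.5 (the €4.5 wedge).
Per-bag burden: consumers €2, producers €2.5.
Producers take the larger share because supply is less price-elastic here (demand slope 5 vs supply slope 4).

Producers bear the larger share: €2.5 per bag.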